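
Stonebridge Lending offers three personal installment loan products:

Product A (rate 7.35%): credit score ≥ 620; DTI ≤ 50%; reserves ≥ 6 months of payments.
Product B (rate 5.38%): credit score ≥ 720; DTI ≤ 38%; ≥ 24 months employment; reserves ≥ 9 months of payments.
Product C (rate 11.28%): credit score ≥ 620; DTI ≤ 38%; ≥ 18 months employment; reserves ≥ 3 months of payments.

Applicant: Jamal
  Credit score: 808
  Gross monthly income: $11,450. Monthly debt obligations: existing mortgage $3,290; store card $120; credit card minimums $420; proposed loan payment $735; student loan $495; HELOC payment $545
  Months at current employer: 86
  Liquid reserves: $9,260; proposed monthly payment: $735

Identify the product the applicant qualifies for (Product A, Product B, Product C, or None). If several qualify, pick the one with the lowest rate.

Total debts = (3,290 + 120 + 420 + 735 + 495 + 545) = 5,605; DTI = 5,605/11,450 = 49%.
Reserves = 9,260/735 = 12.6 months.
Product A: score 808 ≥ 620; DTI 49% ≤ 50%; reserves 12.6 ≥ 6 mo → qualifies.
Product B: score 808 ≥ 720; DTI 49% > 38%; employment 86 ≥ 24 mo; reserves 12.6 ≥ 9 mo → does not qualify.
Product C: score 808 ≥ 620; DTI 49% > 38%; employment 86 ≥ 18 mo; reserves 12.6 ≥ 3 mo → does not qualify.

Product A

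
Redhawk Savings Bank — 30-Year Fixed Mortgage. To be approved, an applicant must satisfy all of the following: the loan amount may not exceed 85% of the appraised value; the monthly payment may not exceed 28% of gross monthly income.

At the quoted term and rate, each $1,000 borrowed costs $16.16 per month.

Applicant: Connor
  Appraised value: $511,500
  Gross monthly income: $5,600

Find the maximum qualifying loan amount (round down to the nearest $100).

Payment cap: 28% × $5,600 = $1,568/month.
At $16.16 per $1,000, that supports 1,568/16.16 × 1,000 ≈ $97,029 → $97,000.
LTV cap: 85% × $511,500 = $434,775 → $434,700.
Binding constraint: payment-to-income.

$97,000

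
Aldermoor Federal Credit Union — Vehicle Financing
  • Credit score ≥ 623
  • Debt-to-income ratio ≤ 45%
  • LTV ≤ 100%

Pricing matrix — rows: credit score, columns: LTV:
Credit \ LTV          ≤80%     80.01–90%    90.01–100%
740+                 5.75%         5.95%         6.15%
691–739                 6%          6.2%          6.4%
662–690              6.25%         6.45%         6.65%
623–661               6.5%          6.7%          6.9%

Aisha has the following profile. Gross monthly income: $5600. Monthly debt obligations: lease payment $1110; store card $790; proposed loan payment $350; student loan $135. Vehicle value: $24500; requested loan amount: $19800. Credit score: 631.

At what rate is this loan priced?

Credit score 631 ≥ 623; Total monthly debts = (1,110 + 790 + 350 + 135) = 2,385. Debt-to-income = 2,385/5,600 = 42.6% — meets 45% limit
Loan-to-value = 19,800/24,500 = 80.8% — pass (100% max)
Score 631 is in the 623–661 band; LTV 80.8% is in the 80.01–90% band → 6.7%.

6.7%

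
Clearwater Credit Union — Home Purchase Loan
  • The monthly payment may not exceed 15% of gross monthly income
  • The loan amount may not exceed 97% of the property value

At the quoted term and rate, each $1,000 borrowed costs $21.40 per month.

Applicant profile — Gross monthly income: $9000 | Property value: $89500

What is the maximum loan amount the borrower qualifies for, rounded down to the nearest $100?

$63,000

Payment cap: 15% × $9,000 = $1,350/month.
At $21.40 per $1,000, that supports 1,350/21.40 × 1,000 ≈ $63,084 → $63,000.
LTV cap: 97% × $89,500 = $86,815 → $86,800.
Binding constraint: payment-to-income.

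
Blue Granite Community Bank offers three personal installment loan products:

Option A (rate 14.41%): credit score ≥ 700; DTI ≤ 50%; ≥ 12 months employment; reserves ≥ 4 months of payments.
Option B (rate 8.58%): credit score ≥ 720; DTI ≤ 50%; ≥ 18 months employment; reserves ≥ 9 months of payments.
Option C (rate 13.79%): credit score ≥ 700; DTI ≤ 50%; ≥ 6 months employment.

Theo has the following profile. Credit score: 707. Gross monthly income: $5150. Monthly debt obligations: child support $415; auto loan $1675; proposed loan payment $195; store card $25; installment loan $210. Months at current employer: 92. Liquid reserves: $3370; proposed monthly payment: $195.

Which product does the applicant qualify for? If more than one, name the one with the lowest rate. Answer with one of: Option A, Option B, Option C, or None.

Option C

Total debts = (415 + 1,675 + 195 + 25 + 210) = 2,520; DTI = 2,520/5,150 = 48.9%.
Reserves = 3,370/195 = 17.3 months.
Option A: score 707 ≥ 700; DTI 48.9% ≤ 50%; employment 92 ≥ 12 mo; reserves 17.3 ≥ 4 mo → qualifies.
Option B: score 707 < 720; DTI 48.9% ≤ 50%; employment 92 ≥ 18 mo; reserves 17.3 ≥ 9 mo → does not qualify.
Option C: score 707 ≥ 700; DTI 48.9% ≤ 50%; employment 92 ≥ 6 mo → qualifies.
Qualifying: Option A, Option C. Lowest rate is 13.79% → Option C.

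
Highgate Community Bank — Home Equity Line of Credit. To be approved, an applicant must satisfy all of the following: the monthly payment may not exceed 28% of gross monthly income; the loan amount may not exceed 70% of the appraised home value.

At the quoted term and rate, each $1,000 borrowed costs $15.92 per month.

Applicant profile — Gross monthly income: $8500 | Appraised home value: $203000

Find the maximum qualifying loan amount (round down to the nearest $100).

$142,100

Payment cap: 28% × $8,500 = $2,380/month.
At $15.92 per $1,000, that supports 2,380/15.92 × 1,000 ≈ $149,497 → $149,400.
LTV cap: 70% × $203,000 = $142,100 → $142,100.
Binding constraint: loan-to-value.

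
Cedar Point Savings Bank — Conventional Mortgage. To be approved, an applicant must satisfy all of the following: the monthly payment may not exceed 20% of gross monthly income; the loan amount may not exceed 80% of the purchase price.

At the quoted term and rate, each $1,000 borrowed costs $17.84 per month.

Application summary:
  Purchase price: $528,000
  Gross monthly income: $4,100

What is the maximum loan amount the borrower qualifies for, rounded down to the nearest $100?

$45,900

Payment cap: 20% × $4,100 = $820/month.
At $17.84 per $1,000, that supports 820/17.84 × 1,000 ≈ $45,964 → $45,900.
LTV cap: 80% × $528,000 = $422,400 → $422,400.
Binding constraint: payment-to-income.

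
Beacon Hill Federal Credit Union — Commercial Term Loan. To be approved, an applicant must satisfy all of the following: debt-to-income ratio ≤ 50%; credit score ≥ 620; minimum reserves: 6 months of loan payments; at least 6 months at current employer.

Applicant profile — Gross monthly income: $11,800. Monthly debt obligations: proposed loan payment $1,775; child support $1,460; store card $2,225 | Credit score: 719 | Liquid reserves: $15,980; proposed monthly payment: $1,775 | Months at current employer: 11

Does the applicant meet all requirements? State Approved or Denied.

Total monthly debts = (1,775 + 1,460 + 2,225) = 5,460. DTI: 5,460 ÷ 11,800 = 46.3%, within the 50% cap
Credit score 719 ≥ 620 (meets)
Reserves = 15,980/1,775 = 9.0 months ≥ 6
Employment 11 ≥ 6 months
All criteria satisfied.

Approved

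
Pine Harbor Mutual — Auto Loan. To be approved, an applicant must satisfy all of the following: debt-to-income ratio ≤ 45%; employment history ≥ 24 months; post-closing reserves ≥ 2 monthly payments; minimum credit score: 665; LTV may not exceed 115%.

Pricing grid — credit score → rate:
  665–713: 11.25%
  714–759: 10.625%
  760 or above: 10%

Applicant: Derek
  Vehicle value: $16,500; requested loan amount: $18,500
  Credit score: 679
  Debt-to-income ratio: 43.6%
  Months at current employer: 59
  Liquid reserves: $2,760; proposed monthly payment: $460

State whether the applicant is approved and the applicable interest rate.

Credit score 679 ≥ 665 (meets minimum)
Employment 59 ≥ 24 months
LTV = 18,500/16,500 = 112.1% ≤ 115%
DTI 43.6% is within the 45% limit
Liquid reserves cover 2,760/460 = 6.0 months — ≥ 2 required
All requirements met. Score 679 falls in the 665–713 tier → 11.25%.

Approved at 11.25%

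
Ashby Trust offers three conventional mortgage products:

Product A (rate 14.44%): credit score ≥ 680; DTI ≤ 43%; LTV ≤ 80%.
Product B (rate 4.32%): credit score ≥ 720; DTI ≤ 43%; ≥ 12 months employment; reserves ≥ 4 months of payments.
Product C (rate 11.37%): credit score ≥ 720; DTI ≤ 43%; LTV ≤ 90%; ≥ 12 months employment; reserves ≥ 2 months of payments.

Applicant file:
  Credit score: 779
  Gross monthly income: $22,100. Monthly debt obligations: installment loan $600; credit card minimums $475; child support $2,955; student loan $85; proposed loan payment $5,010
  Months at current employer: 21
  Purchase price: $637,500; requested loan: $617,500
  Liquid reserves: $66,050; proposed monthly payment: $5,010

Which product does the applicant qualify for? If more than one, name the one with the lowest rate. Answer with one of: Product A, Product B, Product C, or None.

Product B

Total debts = (600 + 475 + 2,955 + 85 + 5,010) = 9,125; DTI = 9,125/22,100 = 41.3%.
LTV = 617,500/637,500 = 96.9%.
Reserves = 66,050/5,010 = 13.2 months.
Product A: score 779 ≥ 680; DTI 41.3% ≤ 43%; LTV 96.9% > 80% → does not qualify.
Product B: score 779 ≥ 720; DTI 41.3% ≤ 43%; employment 21 ≥ 12 mo; reserves 13.2 ≥ 4 mo → qualifies.
Product C: score 779 ≥ 720; DTI 41.3% ≤ 43%; LTV 96.9% > 90%; employment 21 ≥ 12 mo; reserves 13.2 ≥ 2 mo → does not qualify.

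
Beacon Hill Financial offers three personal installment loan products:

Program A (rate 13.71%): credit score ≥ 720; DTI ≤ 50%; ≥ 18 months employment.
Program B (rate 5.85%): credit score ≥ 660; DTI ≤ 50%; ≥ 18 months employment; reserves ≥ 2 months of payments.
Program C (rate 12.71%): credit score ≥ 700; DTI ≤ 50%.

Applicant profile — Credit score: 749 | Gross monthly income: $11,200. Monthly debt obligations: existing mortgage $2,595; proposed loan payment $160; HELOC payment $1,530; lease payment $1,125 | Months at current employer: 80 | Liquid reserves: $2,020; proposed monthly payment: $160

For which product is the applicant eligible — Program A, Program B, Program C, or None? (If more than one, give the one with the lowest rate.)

Total debts = (2,595 + 160 + 1,530 + 1,125) = 5,410; DTI = 5,410/11,200 = 48.3%.
Reserves = 2,020/160 = 12.6 months.
Program A: score 749 ≥ 720; DTI 48.3% ≤ 50%; employment 80 ≥ 18 mo → qualifies.
Program B: score 749 ≥ 660; DTI 48.3% ≤ 50%; employment 80 ≥ 18 mo; reserves 12.6 ≥ 2 mo → qualifies.
Program C: score 749 ≥ 700; DTI 48.3% ≤ 50% → qualifies.
Qualifying: Program A, Program B, Program C. Lowest rate is 5.85% → Program B.

Program B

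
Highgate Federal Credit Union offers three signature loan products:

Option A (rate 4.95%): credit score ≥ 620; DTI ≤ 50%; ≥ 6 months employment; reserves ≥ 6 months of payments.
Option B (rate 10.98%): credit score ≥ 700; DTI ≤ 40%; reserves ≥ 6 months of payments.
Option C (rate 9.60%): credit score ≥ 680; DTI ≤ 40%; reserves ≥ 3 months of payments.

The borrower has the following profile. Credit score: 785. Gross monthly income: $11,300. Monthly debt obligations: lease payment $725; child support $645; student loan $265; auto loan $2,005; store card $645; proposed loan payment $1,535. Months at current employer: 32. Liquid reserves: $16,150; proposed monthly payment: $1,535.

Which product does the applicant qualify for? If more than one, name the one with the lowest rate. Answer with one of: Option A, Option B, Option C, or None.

Total debts = (725 + 645 + 265 + 2,005 + 645 + 1,535) = 5,820; DTI = 5,820/11,300 = 51.5%.
Reserves = 16,150/1,535 = 10.5 months.
Option A: score 785 ≥ 620; DTI 51.5% > 50%; employment 32 ≥ 6 mo; reserves 10.5 ≥ 6 mo → does not qualify.
Option B: score 785 ≥ 700; DTI 51.5% > 40%; reserves 10.5 ≥ 6 mo → does not qualify.
Option C: score 785 ≥ 680; DTI 51.5% > 40%; reserves 10.5 ≥ 3 mo → does not qualify.

None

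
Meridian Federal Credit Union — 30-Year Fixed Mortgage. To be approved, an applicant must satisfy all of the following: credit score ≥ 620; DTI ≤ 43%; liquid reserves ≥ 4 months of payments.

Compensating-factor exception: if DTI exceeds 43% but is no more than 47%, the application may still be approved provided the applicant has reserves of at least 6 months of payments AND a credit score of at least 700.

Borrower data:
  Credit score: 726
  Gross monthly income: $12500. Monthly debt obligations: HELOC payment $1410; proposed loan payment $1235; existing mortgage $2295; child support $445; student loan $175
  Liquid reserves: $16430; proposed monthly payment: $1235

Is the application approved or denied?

Credit score 726 ≥ 620 (meets base)
Total debts = (1,410 + 1,235 + 2,295 + 445 + 175) = 5,560. DTI = 5,560/12,500 = 44.5% > 43% — standard DTI limit exceeded.
Reserves = 16,430/1,235 = 13.3 months ≥ 4
DTI 44.5% is within the 43%–47% exception band; checking compensating factors.
Reserves 13.3 ≥ 6 months; credit score 726 ≥ 700.
Both override conditions satisfied; DTI exception granted.

Approved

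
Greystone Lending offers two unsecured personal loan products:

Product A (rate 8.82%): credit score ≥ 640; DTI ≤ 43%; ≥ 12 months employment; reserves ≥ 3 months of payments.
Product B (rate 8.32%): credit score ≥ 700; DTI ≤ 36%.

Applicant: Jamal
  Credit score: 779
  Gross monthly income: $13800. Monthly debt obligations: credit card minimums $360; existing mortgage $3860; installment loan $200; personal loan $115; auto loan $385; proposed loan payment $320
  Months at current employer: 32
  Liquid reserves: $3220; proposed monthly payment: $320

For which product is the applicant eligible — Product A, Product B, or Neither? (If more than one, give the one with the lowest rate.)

Total debts = (360 + 3,860 + 200 + 115 + 385 + 320) = 5,240; DTI = 5,240/13,800 = 38%.
Reserves = 3,220/320 = 10.1 months.
Product A: score 779 ≥ 640; DTI 38% ≤ 43%; employment 32 ≥ 12 mo; reserves 10.1 ≥ 3 mo → qualifies.
Product B: score 779 ≥ 700; DTI 38% > 36% → does not qualify.

Product A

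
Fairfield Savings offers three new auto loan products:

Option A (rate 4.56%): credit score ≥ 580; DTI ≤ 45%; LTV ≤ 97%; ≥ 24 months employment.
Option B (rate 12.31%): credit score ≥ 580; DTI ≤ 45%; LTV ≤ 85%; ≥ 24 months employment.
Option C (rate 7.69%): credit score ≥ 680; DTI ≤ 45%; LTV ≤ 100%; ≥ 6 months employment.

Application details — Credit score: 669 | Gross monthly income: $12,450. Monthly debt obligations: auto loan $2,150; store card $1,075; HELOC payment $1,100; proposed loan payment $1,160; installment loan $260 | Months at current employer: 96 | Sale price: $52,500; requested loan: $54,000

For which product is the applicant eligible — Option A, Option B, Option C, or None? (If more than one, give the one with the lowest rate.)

Total debts = (2,150 + 1,075 + 1,100 + 1,160 + 260) = 5,745; DTI = 5,745/12,450 = 46.1%.
LTV = 54,000/52,500 = 102.9%.
Option A: score 669 ≥ 580; DTI 46.1% > 45%; LTV 102.9% > 97%; employment 96 ≥ 24 mo → does not qualify.
Option B: score 669 ≥ 580; DTI 46.1% > 45%; LTV 102.9% > 85%; employment 96 ≥ 24 mo → does not qualify.
Option C: score 669 < 680; DTI 46.1% > 45%; LTV 102.9% > 100%; employment 96 ≥ 6 mo → does not qualify.

None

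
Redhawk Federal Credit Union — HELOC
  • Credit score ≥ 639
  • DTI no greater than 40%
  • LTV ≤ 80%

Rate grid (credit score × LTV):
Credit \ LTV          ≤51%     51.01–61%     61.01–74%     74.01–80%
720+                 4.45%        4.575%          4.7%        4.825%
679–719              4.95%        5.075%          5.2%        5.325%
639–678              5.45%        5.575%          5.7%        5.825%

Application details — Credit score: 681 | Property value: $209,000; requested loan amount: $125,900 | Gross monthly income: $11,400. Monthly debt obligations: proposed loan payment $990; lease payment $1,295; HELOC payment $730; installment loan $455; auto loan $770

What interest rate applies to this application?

Credit score 681 ≥ 639; Total monthly debts = (990 + 1,295 + 730 + 455 + 770) = 4,240. DTI: 4,240 ÷ 11,400 = 37.2%, within the 40% cap
LTV = 125,900/209,000 = 60.2% ≤ 80%
Row: 681 falls in 679–719. Column: 60.2% falls in 51.01–61%. Rate = 5.075%.

5.075%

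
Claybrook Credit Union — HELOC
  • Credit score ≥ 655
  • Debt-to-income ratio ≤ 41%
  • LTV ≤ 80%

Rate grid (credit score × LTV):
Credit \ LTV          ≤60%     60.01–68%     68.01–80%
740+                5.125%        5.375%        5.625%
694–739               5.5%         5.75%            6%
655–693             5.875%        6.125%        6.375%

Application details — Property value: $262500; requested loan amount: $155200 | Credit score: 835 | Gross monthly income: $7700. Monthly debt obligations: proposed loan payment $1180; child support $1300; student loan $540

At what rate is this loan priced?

5.125%

Credit score 835 ≥ 655; Total monthly debts = (1,180 + 1,300 + 540) = 3,020. DTI = 3,020/7,700 = 39.2% ≤ 41%
LTV: 155,200 ÷ 262,500 = 59.1%, within 80% cap
Score 835 is in the 740+ band; LTV 59.1% is in the ≤60% band → 5.125%.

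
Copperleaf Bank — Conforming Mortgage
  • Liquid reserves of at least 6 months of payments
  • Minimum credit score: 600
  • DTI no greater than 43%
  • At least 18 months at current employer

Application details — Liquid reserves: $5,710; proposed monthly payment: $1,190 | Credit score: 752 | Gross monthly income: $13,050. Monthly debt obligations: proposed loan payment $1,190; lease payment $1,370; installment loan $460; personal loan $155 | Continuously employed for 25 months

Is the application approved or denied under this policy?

Liquid reserves cover 5,710/1,190 = 4.8 months — < 6 required
Credit score 752 ≥ 600 (meets)
Total monthly debts = (1,190 + 1,370 + 460 + 155) = 3,175. DTI: 3,175 ÷ 13,050 = 24.3%, within the 43% cap
Employment 25 ≥ 18 months
Fails on reserves.

Denied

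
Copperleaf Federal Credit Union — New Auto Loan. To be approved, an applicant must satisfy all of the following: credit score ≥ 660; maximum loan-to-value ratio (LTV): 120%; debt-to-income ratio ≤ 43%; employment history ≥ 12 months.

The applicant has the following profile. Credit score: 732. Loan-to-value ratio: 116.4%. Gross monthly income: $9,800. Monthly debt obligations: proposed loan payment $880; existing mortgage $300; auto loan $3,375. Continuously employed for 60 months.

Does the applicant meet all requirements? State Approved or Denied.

Denied

Credit score 732 ≥ 660 (meets)
LTV 116.4% — within 120%
Total monthly debts = (880 + 300 + 3,375) = 4,555. Debt-to-income = 4,555/9,800 = 46.5% — over 43% limit
Employment 60 ≥ 12 months
Fails on DTI.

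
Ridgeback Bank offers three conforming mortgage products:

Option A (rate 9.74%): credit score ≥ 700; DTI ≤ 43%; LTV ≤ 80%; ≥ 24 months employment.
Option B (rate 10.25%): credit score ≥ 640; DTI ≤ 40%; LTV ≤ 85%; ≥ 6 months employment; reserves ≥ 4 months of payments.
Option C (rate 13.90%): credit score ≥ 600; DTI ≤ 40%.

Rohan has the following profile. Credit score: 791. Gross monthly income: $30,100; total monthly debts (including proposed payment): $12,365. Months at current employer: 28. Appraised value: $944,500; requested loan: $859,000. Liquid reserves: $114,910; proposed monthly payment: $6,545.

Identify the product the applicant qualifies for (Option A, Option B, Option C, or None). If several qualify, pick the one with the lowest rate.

None

DTI = 12,365/30,100 = 41.1%.
LTV = 859,000/944,500 = 90.9%.
Reserves = 114,910/6,545 = 17.6 months.
Option A: score 791 ≥ 700; DTI 41.1% ≤ 43%; LTV 90.9% > 80%; employment 28 ≥ 24 mo → does not qualify.
Option B: score 791 ≥ 640; DTI 41.1% > 40%; LTV 90.9% > 85%; employment 28 ≥ 6 mo; reserves 17.6 ≥ 4 mo → does not qualify.
Option C: score 791 ≥ 600; DTI 41.1% > 40% → does not qualify.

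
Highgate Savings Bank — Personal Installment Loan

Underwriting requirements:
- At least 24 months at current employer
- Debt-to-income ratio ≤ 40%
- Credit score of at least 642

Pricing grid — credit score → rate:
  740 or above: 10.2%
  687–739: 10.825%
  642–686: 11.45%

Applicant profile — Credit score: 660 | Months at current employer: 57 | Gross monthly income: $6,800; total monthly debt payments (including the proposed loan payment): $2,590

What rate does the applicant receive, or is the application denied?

Credit score 660 ≥ 642 (meets minimum)
Debt-to-income = 2,590/6,800 = 38.1% — meets 40% limit
Employment 57 ≥ 24 months
All requirements met. Score 660 falls in the 642–686 tier → 11.45%.

Approved at 11.45%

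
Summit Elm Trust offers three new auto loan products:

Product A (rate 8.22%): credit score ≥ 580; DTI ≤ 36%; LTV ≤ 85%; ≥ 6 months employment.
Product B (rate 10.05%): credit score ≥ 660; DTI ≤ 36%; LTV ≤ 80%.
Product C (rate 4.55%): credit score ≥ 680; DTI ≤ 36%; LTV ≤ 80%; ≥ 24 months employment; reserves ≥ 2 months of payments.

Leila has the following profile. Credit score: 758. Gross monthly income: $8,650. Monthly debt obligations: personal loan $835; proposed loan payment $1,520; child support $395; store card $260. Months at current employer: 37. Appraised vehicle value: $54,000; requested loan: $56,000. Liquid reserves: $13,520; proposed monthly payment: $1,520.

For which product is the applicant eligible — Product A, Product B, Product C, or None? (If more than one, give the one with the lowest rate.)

Total debts = (835 + 1,520 + 395 + 260) = 3,010; DTI = 3,010/8,650 = 34.8%.
LTV = 56,000/54,000 = 103.7%.
Reserves = 13,520/1,520 = 8.9 months.
Product A: score 758 ≥ 580; DTI 34.8% ≤ 36%; LTV 103.7% > 85%; employment 37 ≥ 6 mo → does not qualify.
Product B: score 758 ≥ 660; DTI 34.8% ≤ 36%; LTV 103.7% > 80% → does not qualify.
Product C: score 758 ≥ 680; DTI 34.8% ≤ 36%; LTV 103.7% > 80%; employment 37 ≥ 24 mo; reserves 8.9 ≥ 2 mo → does not qualify.

None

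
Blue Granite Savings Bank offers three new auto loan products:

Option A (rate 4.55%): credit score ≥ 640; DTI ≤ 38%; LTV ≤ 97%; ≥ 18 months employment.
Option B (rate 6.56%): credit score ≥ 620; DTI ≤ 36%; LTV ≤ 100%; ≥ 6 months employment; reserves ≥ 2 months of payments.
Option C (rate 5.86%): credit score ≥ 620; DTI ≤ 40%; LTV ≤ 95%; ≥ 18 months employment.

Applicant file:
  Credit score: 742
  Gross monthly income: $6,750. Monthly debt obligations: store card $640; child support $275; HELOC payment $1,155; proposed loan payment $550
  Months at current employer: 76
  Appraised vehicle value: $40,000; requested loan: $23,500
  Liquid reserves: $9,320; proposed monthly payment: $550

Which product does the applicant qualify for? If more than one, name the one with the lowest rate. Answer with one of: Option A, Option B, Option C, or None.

Total debts = (640 + 275 + 1,155 + 550) = 2,620; DTI = 2,620/6,750 = 38.8%.
LTV = 23,500/40,000 = 58.8%.
Reserves = 9,320/550 = 16.9 months.
Option A: score 742 ≥ 640; DTI 38.8% > 38%; LTV 58.8% ≤ 97%; employment 76 ≥ 18 mo → does not qualify.
Option B: score 742 ≥ 620; DTI 38.8% > 36%; LTV 58.8% ≤ 100%; employment 76 ≥ 6 mo; reserves 16.9 ≥ 2 mo → does not qualify.
Option C: score 742 ≥ 620; DTI 38.8% ≤ 40%; LTV 58.8% ≤ 95%; employment 76 ≥ 18 mo → qualifies.

Option C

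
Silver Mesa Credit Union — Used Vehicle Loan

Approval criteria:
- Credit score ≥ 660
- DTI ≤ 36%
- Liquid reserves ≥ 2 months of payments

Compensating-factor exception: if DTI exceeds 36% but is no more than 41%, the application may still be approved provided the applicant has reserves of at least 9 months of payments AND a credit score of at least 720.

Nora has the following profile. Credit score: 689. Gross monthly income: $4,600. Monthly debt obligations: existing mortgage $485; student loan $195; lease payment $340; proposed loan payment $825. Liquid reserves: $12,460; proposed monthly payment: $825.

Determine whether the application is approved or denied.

Denied

Credit score 689 ≥ 660 (meets base)
Total debts = (485 + 195 + 340 + 825) = 1,845. DTI = 1,845/4,600 = 40.1% > 36% — standard DTI limit exceeded.
Reserves: 12,460 ÷ 825 = 15.1 months (meets 2-month minimum)
40.1% falls in the override range (36%–41%), so the compensating-factor test applies.
Override check — reserves: 15.1 mo (ok); score: 689 (below 720).
Compensating-factor requirement not fully met.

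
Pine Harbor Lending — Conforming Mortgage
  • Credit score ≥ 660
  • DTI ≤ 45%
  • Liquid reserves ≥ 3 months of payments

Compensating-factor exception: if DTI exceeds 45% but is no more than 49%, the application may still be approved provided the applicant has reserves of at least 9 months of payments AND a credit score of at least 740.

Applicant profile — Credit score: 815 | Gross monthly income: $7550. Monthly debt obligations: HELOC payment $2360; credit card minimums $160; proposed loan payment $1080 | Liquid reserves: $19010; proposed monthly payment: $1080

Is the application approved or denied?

Approved

Credit score 815 ≥ 660 (meets base)
Total debts = (2,360 + 160 + 1,080) = 3,600. DTI = 3,600/7,550 = 47.7% > 45% — standard DTI limit exceeded.
Reserves = 19,010/1,080 = 17.6 months ≥ 3
47.7% falls in the override range (45%–49%), so the compensating-factor test applies.
Override check — reserves: 17.6 mo (ok); score: 815 (ok).
Both override conditions satisfied; DTI exception granted.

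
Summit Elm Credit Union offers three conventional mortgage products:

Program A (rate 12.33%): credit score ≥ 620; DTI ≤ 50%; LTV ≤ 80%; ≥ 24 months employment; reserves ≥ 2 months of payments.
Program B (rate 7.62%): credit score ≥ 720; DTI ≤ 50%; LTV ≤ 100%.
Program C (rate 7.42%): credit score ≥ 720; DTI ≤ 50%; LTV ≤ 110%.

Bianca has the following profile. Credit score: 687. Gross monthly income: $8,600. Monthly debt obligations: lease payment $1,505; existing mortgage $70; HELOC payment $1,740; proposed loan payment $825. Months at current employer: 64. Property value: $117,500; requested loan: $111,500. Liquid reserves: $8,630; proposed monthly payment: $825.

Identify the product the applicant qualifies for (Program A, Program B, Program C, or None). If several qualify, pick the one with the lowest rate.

Total debts = (1,505 + 70 + 1,740 + 825) = 4,140; DTI = 4,140/8,600 = 48.1%.
LTV = 111,500/117,500 = 94.9%.
Reserves = 8,630/825 = 10.5 months.
Program A: score 687 ≥ 620; DTI 48.1% ≤ 50%; LTV 94.9% > 80%; employment 64 ≥ 24 mo; reserves 10.5 ≥ 2 mo → does not qualify.
Program B: score 687 < 720; DTI 48.1% ≤ 50%; LTV 94.9% ≤ 100% → does not qualify.
Program C: score 687 < 720; DTI 48.1% ≤ 50%; LTV 94.9% ≤ 110% → does not qualify.

None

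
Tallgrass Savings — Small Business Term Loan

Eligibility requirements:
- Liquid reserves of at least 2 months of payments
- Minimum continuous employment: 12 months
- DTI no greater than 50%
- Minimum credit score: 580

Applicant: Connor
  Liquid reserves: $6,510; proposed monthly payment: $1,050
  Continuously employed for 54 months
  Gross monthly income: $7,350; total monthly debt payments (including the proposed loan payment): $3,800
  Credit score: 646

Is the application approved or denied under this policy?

Denied

Reserves = 6,510/1,050 = 6.2 months ≥ 2
Employment 54 ≥ 12 months
Debt-to-income = 3,800/7,350 = 51.7% — over 50% limit
Credit score 646 ≥ 580 (meets)
Fails on DTI.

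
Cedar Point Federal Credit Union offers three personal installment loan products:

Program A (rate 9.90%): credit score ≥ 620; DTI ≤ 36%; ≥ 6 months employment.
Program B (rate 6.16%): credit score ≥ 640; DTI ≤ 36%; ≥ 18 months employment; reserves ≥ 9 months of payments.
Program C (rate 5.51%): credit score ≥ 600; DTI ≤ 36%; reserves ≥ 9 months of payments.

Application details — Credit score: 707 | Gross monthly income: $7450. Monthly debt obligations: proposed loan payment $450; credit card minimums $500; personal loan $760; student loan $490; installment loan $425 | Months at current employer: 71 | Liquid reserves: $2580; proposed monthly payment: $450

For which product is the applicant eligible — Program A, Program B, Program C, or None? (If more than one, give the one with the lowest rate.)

Total debts = (450 + 500 + 760 + 490 + 425) = 2,625; DTI = 2,625/7,450 = 35.2%.
Reserves = 2,580/450 = 5.7 months.
Program A: score 707 ≥ 620; DTI 35.2% ≤ 36%; employment 71 ≥ 6 mo → qualifies.
Program B: score 707 ≥ 640; DTI 35.2% ≤ 36%; employment 71 ≥ 18 mo; reserves 5.7 < 9 mo → does not qualify.
Program C: score 707 ≥ 600; DTI 35.2% ≤ 36%; reserves 5.7 < 9 mo → does not qualify.

Program A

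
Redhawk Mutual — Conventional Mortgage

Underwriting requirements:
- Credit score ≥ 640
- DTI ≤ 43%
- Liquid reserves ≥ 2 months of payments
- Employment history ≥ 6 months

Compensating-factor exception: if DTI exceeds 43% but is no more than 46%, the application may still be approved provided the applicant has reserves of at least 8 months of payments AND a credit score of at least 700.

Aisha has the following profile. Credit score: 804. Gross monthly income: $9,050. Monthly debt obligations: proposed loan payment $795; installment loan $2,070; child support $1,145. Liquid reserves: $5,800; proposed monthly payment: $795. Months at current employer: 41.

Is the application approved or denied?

Credit score 804 ≥ 640 (meets base)
Total debts = (795 + 2,070 + 1,145) = 4,010. DTI: 4,010 ÷ 9,050 = 44.3%, over the 43% base limit.
Reserves = 5,800/795 = 7.3 months ≥ 2
Employment 41 ≥ 6 months
DTI 44.3% is within the 43%–46% exception band; checking compensating factors.
Override check — reserves: 7.3 mo (short of 8); score: 804 (ok).
Override conditions not both satisfied; exception does not apply.

Denied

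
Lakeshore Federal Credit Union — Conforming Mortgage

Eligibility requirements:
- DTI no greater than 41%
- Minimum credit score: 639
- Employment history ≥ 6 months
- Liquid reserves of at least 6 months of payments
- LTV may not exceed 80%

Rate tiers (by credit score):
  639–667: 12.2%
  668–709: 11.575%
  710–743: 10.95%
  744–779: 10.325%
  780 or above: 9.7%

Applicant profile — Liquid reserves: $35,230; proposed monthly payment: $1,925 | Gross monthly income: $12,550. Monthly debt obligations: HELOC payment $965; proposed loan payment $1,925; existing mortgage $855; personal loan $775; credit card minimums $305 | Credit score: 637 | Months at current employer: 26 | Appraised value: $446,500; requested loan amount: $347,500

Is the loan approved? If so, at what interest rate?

Credit score 637 < 639 (below minimum)
Employment 26 ≥ 6 months
Total monthly debts = (965 + 1,925 + 855 + 775 + 305) = 4,825. DTI: 4,825 ÷ 12,550 = 38.4%, within the 41% cap
LTV = 347,500/446,500 = 77.8% ≤ 80%
Reserves = 35,230/1,925 = 18.3 months ≥ 6
Not all requirements met → denied.

Denied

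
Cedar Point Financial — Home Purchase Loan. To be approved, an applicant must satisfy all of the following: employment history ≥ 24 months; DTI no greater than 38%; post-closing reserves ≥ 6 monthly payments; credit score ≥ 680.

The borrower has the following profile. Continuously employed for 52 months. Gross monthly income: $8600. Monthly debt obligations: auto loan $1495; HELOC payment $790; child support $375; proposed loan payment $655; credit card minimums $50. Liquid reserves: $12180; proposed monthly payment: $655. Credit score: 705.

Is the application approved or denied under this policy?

Employment 52 ≥ 24 months
Total monthly debts = (1,495 + 790 + 375 + 655 + 50) = 3,365. DTI = 3,365/8,600 = 39.1% > 38%
Reserves: 12,180 ÷ 655 = 18.6 months (meets 6-month minimum)
Credit score 705 ≥ 680 (meets)
Fails on DTI.

Denied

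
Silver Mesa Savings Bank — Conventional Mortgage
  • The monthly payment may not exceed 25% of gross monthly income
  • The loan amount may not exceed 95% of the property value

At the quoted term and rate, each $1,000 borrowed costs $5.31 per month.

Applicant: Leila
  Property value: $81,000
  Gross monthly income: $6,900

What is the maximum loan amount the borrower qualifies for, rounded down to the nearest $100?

Payment cap: 25% × $6,900 = $1,725/month.
At $5.31 per $1,000, that supports 1,725/5.31 × 1,000 ≈ $324,858 → $324,800.
LTV cap: 95% × $81,000 = $76,950 → $76,900.
Binding constraint: loan-to-value.

$76,900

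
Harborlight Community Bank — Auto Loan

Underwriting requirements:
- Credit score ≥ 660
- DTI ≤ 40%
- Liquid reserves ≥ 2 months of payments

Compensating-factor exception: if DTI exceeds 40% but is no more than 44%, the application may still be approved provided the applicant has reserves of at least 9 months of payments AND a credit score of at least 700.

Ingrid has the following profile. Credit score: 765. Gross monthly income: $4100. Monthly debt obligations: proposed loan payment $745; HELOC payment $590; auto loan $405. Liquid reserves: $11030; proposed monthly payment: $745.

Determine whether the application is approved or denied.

Approved

Credit score 765 ≥ 660 (meets base)
Total debts = (745 + 590 + 405) = 1,740. DTI: 1,740 ÷ 4,100 = 42.4%, over the 40% base limit.
Liquid reserves cover 11,030/745 = 14.8 months — ≥ 2 required
42.4% falls in the override range (40%–44%), so the compensating-factor test applies.
Override check — reserves: 14.8 mo (ok); score: 765 (ok).
Both compensating conditions met → exception applies.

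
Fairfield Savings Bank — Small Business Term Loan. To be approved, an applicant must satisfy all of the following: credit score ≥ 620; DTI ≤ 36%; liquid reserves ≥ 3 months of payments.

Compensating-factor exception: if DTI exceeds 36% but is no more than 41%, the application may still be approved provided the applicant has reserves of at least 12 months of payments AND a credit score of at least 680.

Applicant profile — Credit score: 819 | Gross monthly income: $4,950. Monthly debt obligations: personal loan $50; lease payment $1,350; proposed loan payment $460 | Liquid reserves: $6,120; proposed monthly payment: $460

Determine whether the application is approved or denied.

Approved

Credit score 819 ≥ 620 (meets base)
Total debts = (50 + 1,350 + 460) = 1,860. DTI = 1,860/4,950 = 37.6% > 36% — standard DTI limit exceeded.
Reserves: 6,120 ÷ 460 = 13.3 months (meets 3-month minimum)
DTI 37.6% is within the 36%–41% exception band; checking compensating factors.
Override check — reserves: 13.3 mo (ok); score: 819 (ok).
Both compensating conditions met → exception applies.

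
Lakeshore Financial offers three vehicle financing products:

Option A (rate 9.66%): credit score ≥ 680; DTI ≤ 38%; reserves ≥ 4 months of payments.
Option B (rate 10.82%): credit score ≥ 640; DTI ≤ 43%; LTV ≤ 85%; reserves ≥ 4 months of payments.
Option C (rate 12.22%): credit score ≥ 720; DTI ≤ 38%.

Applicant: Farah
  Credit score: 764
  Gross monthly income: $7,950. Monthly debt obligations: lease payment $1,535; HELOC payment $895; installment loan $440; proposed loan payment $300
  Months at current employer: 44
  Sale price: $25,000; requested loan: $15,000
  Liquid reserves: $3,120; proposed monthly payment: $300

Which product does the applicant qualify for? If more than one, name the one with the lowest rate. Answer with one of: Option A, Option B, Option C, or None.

Option B

Total debts = (1,535 + 895 + 440 + 300) = 3,170; DTI = 3,170/7,950 = 39.9%.
LTV = 15,000/25,000 = 60%.
Reserves = 3,120/300 = 10.4 months.
Option A: score 764 ≥ 680; DTI 39.9% > 38%; reserves 10.4 ≥ 4 mo → does not qualify.
Option B: score 764 ≥ 640; DTI 39.9% ≤ 43%; LTV 60% ≤ 85%; reserves 10.4 ≥ 4 mo → qualifies.
Option C: score 764 ≥ 720; DTI 39.9% > 38% → does not qualify.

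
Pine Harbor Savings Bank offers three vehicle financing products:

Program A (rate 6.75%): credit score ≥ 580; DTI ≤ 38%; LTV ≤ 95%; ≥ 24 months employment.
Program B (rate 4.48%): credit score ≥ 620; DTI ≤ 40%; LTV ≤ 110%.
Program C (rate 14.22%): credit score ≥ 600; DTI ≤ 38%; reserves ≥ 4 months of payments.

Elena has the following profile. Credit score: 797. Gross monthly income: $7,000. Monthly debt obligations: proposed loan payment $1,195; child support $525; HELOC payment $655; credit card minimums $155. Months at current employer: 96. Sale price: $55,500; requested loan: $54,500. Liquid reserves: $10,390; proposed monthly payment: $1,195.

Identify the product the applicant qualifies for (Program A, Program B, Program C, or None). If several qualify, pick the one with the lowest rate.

Total debts = (1,195 + 525 + 655 + 155) = 2,530; DTI = 2,530/7,000 = 36.1%.
LTV = 54,500/55,500 = 98.2%.
Reserves = 10,390/1,195 = 8.7 months.
Program A: score 797 ≥ 580; DTI 36.1% ≤ 38%; LTV 98.2% > 95%; employment 96 ≥ 24 mo → does not qualify.
Program B: score 797 ≥ 620; DTI 36.1% ≤ 40%; LTV 98.2% ≤ 110% → qualifies.
Program C: score 797 ≥ 600; DTI 36.1% ≤ 38%; reserves 8.7 ≥ 4 mo → qualifies.
Qualifying: Program B, Program C. Lowest rate is 4.48% → Program B.

Program B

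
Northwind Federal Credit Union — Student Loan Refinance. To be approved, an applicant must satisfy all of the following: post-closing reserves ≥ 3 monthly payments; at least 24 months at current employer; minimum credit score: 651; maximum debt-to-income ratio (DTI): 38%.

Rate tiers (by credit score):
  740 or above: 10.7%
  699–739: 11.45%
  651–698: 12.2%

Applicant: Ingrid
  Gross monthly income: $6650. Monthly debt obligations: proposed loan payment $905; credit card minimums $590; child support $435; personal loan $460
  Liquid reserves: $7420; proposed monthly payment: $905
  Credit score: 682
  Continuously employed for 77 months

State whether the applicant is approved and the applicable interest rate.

Approved at 12.2%

Credit score 682 ≥ 651 (meets minimum)
Employment 77 ≥ 24 months
Reserves = 7,420/905 = 8.2 months ≥ 3
Total monthly debts = (905 + 590 + 435 + 460) = 2,390. DTI: 2,390 ÷ 6,650 = 35.9%, within the 38% cap
All requirements met. Score 682 falls in the 651–698 tier → 12.2%.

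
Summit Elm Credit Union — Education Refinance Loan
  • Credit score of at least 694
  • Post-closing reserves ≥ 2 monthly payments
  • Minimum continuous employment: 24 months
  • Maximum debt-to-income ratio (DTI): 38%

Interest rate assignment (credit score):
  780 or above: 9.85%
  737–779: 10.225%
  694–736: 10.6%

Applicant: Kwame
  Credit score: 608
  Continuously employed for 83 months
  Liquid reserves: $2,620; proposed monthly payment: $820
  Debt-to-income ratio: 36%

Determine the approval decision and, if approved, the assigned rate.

Denied

Credit score 608 < 694 (below minimum)
Employment 83 ≥ 24 months
DTI 36% is within the 38% limit
Liquid reserves cover 2,620/820 = 3.2 months — ≥ 2 required
Not all requirements met → denied.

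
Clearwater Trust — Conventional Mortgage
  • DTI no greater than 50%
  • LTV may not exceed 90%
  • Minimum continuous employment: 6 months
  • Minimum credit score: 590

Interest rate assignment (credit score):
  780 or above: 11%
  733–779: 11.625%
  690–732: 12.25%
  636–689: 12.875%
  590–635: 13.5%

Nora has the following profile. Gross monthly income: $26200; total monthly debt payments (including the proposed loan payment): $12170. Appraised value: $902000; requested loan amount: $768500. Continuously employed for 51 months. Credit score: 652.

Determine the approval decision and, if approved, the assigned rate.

Approved at 12.875%

Credit score 652 ≥ 590 (meets minimum)
Debt-to-income = 12,170/26,200 = 46.5% — meets 50% limit
Loan-to-value = 768,500/902,000 = 85.2% — pass (90% max)
Employment 51 ≥ 6 months
All requirements met. Score 652 falls in the 636–689 tier → 12.875%.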